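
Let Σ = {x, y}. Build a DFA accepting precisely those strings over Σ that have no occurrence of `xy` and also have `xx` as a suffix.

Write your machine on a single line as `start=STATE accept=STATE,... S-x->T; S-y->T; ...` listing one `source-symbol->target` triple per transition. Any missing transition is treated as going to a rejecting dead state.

start=q0; accept=q2; q0-x->q1; q0-y->q0; q1-x->q2; q1-y->q3; q2-x->q2; q2-y->q3; q3-x->q4; q3-y->q3; q4-x->q5; q4-y->q3; q5-x->q5; q5-y->q3

Run two small machines in parallel and take their product. The first has 3 states tracking partial matches of the forbidden pattern `xy`; the second has 3 states tracking how much of the suffix `xx` has currently been matched. A product state is a pair (one from each), accepting exactly when both do.
        x   y  
>  q0   q1  q0 
   q1   q2  q3 
 * q2   q2  q3 
   q3   q4  q3 
   q4   q5  q3 
   q5   q5  q3 
(> = start, * = accepting)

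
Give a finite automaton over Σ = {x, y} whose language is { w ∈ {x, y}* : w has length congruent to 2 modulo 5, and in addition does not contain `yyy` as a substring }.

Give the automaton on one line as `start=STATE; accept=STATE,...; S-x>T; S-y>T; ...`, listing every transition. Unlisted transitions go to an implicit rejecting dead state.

start=q0; accept=q3,q4,q5; q0-x>q1; q0-y>q2; q1-x>q3; q1-y>q4; q2-x>q3; q2-y>q5; q3-x>q6; q3-y>q7; q4-x>q6; q4-y>q8; q5-x>q6; q5-y>q9; q6-x>q10; q6-y>q11; q7-x>q10; q7-y>q12; q8-x>q10; q8-y>q13; q9-x>q13; q9-y>q13; q10-x>q0; q10-y>q14; q11-x>q0; q11-y>q15; q12-x>q0; q12-y>q16; q13-x>q16; q13-y>q16; q14-x>q1; q14-y>q17; q15-x>q1; q15-y>q18; q16-x>q18; q16-y>q18; q17-x>q3; q17-y>q19; q18-x>q19; q18-y>q19; q19-x>q9; q19-y>q9

Run two small machines in parallel and take their product. The first has 5 states tracking the input length modulo 5; the second has 4 states tracking partial matches of the forbidden pattern `yyy`. A product state is a pair (one from each), accepting exactly when both do.
          x    y  
>  q0     q1   q2 
   q1     q3   q4 
   q2     q3   q5 
 * q3     q6   q7 
 * q4     q6   q8 
 * q5     q6   q9 
   q6    q10  q11 
   q7    q10  q12 
   q8    q10  q13 
   q9    q13  q13 
   q10    q0  q14 
   q11    q0  q15 
   q12    q0  q16 
   q13   q16  q16 
   q14    q1  q17 
   q15    q1  q18 
   q16   q18  q18 
   q17    q3  q19 
   q18   q19  q19 
   q19    q9   q9 
(> = start, * = accepting)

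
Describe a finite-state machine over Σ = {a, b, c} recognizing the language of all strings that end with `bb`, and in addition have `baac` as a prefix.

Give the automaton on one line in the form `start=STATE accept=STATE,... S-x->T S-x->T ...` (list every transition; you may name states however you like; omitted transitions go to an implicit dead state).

Run two small machines in parallel and take their product. The first has 3 states tracking how much of the suffix `bb` has currently been matched; the second has 6 states tracking whether the input so far still matches the prefix `baac`. A product state is a pair (one from each), accepting exactly when both do. Minimizing collapses redundant product states.
An 8-state machine:
        a   b   c  
>  s0   s1  s2  s1 
   s1   s1  s1  s1 
   s2   s3  s1  s1 
   s3   s4  s1  s1 
   s4   s1  s1  s5 
   s5   s5  s6  s5 
   s6   s5  s7  s5 
 * s7   s5  s7  s5 
(> = start, * = accepting)

start=s0 accept=s7 s0-a->s1 s0-b->s2 s0-c->s1 s1-a->s1 s1-b->s1 s1-c->s1 s2-a->s3 s2-b->s1 s2-c->s1 s3-a->s4 s3-b->s1 s3-c->s1 s4-a->s1 s4-b->s1 s4-c->s5 s5-a->s5 s5-b->s6 s5-c->s5 s6-a->s5 s6-b->s7 s6-c->s5 s7-a->s5 s7-b->s7 s7-c->s5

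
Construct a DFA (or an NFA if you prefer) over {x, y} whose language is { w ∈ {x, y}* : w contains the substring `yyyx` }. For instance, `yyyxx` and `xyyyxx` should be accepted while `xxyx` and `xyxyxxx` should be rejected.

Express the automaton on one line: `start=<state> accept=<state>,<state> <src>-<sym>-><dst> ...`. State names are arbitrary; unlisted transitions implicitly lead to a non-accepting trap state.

start=q0 accept=q4 q0-x->q0 q0-y->q1 q1-x->q0 q1-y->q2 q2-x->q0 q2-y->q3 q3-x->q4 q3-y->q3 q4-x->q4 q4-y->q4

Track how much of `yyyx` has been matched so far: state q0 is no progress, q4 is the absorbing accept state reached once `yyyx` has occurred. Intermediate states record partial matches; on a mismatch, fall back to the longest reusable overlap.
5 states suffice.
        x   y  
>  q0   q0  q1 
   q1   q0  q2 
   q2   q0  q3 
   q3   q4  q3 
 * q4   q4  q4 
(> = start, * = accepting)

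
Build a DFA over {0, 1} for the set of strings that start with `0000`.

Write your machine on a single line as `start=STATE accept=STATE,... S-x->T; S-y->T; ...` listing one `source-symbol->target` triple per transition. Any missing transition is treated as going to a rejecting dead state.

start=S0; accept=S4; S0-0->S1; S0-1->S5; S1-0->S2; S1-1->S5; S2-0->S3; S2-1->S5; S3-0->S4; S3-1->S5; S4-0->S4; S4-1->S4; S5-0->S5; S5-1->S5

Check the first 4 symbols one by one: S0 through S3 record how many have matched `0000` so far; any wrong symbol goes to the dead state S5. After all 4 match we enter the accepting sink S4.
6 states suffice.
        0   1  
>  S0   S1  S5 
   S1   S2  S5 
   S2   S3  S5 
   S3   S4  S5 
 * S4   S4  S4 
   S5   S5  S5 
(> = start, * = accepting)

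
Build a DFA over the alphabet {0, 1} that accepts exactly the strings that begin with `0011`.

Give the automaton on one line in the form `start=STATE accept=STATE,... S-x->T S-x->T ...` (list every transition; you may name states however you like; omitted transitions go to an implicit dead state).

Check the first 4 symbols one by one: A through D record how many have matched `0011` so far; any wrong symbol goes to the dead state F. After all 4 match we enter the accepting sink E.
A 6-state machine:
       0  1 
>  A   B  F 
   B   C  F 
   C   F  D 
   D   F  E 
 * E   E  E 
   F   F  F 
(> = start, * = accepting)

start=A accept=E A-0->B A-1->F B-0->C B-1->F C-0->F C-1->D D-0->F D-1->E E-0->E E-1->E F-0->F F-1->F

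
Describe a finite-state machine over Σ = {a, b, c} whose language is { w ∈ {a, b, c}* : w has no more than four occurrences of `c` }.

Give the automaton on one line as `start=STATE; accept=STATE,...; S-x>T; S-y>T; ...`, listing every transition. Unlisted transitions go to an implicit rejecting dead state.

Only the number of `c`s matters, and only up to 5. Make a chain q0 → q1 → q2 → q3 → q4 → q5 advanced by each `c` (with q5 absorbing); every other symbol self-loops. The accepting set is {q0, q1, q2, q3, q4}.
        a   b   c  
>* q0   q0  q0  q1 
 * q1   q1  q1  q2 
 * q2   q2  q2  q3 
 * q3   q3  q3  q4 
 * q4   q4  q4  q5 
   q5   q5  q5  q5 
(> = start, * = accepting)

start=q0; accept=q0,q1,q2,q3,q4; q0-a>q0; q0-b>q0; q0-c>q1; q1-a>q1; q1-b>q1; q1-c>q2; q2-a>q2; q2-b>q2; q2-c>q3; q3-a>q3; q3-b>q3; q3-c>q4; q4-a>q4; q4-b>q4; q4-c>q5; q5-a>q5; q5-b>q5; q5-c>q5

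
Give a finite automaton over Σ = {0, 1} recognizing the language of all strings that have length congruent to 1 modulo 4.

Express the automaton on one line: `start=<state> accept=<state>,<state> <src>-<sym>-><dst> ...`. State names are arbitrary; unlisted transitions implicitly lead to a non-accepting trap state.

Only the length mod 4 matters, so use a 4-cycle: from any state, every input symbol moves to the next state, wrapping S3 back to S0. Mark S1 accepting.
A 4-state machine:
        0   1  
>  S0   S1  S1 
 * S1   S2  S2 
   S2   S3  S3 
   S3   S0  S0 
(> = start, * = accepting)

start=S0 accept=S1 S0-0->S1 S0-1->S1 S1-0->S2 S1-1->S2 S2-0->S3 S2-1->S3 S3-0->S0 S3-1->S0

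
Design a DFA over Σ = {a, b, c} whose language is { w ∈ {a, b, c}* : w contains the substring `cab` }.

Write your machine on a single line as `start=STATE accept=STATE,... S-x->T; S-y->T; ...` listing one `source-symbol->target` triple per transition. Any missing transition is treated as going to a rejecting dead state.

start=q0; accept=q3; q0-a->q0; q0-b->q0; q0-c->q1; q1-a->q2; q1-b->q0; q1-c->q1; q2-a->q0; q2-b->q3; q2-c->q1; q3-a->q3; q3-b->q3; q3-c->q3

States q0..q2 record the length of the longest prefix of `cab` that matches the current input suffix. Reaching q3 means `cab` has been seen, and we stay there forever. Accept from q3.
4 states suffice.
        a   b   c  
>  q0   q0  q0  q1 
   q1   q2  q0  q1 
   q2   q0  q3  q1 
 * q3   q3  q3  q3 
(> = start, * = accepting)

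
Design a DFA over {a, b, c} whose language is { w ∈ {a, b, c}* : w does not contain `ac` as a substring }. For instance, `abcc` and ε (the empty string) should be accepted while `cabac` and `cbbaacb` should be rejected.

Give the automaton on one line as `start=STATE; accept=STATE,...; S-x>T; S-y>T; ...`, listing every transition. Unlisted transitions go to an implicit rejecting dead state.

Track partial matches of the forbidden pattern `ac`. State s2 is a dead state reached once `ac` has occurred; every other state accepts. s0 means no part of `ac` is currently matched.
        a   b   c  
>* s0   s1  s0  s0 
 * s1   s1  s0  s2 
   s2   s2  s2  s2 
(> = start, * = accepting)

start=s0; accept=s0,s1; s0-a>s1; s0-b>s0; s0-c>s0; s1-a>s1; s1-b>s0; s1-c>s2; s2-a>s2; s2-b>s2; s2-c>s2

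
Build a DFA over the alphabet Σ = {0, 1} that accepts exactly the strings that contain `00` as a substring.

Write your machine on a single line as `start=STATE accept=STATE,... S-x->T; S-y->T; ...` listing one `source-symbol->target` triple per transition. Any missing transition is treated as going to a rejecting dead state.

start=S0; accept=S2; S0-0->S1; S0-1->S0; S1-0->S2; S1-1->S0; S2-0->S2; S2-1->S2

States S0..S1 record the length of the longest prefix of `00` that matches the current input suffix. Reaching S2 means `00` has been seen, and we stay there forever. Accept from S2.
        0   1  
>  S0   S1  S0 
   S1   S2  S0 
 * S2   S2  S2 
(> = start, * = accepting)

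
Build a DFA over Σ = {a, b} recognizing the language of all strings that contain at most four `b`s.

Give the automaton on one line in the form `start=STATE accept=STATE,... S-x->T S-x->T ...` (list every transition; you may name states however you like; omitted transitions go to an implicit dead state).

Count `b`s, saturating at 5: states S0 through S4 mean 0 through 4 `b`s seen; S5 means more than 4. Each `b` increments (capped at S5); other symbols loop. Accept from {S0, S1, S2, S3, S4}.
        a   b  
>* S0   S0  S1 
 * S1   S1  S2 
 * S2   S2  S3 
 * S3   S3  S4 
 * S4   S4  S5 
   S5   S5  S5 
(> = start, * = accepting)

start=S0 accept=S0,S1,S2,S3,S4 S0-a->S0 S0-b->S1 S1-a->S1 S1-b->S2 S2-a->S2 S2-b->S3 S3-a->S3 S3-b->S4 S4-a->S4 S4-b->S5 S5-a->S5 S5-b->S5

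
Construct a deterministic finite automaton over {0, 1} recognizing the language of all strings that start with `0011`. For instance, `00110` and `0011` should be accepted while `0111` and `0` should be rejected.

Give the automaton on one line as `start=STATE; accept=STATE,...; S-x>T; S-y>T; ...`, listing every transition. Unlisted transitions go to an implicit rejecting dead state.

Walk along `0011` while the input agrees: from q0 take `0` to q1, and so on. Any deviation drops to the rejecting sink q5. Once q4 is reached the prefix is confirmed and every continuation is accepted.
6 states suffice.
        0   1  
>  q0   q1  q5 
   q1   q2  q5 
   q2   q5  q3 
   q3   q5  q4 
 * q4   q4  q4 
   q5   q5  q5 
(> = start, * = accepting)

start=q0; accept=q4; q0-0>q1; q0-1>q5; q1-0>q2; q1-1>q5; q2-0>q5; q2-1>q3; q3-0>q5; q3-1>q4; q4-0>q4; q4-1>q4; q5-0>q5; q5-1>q5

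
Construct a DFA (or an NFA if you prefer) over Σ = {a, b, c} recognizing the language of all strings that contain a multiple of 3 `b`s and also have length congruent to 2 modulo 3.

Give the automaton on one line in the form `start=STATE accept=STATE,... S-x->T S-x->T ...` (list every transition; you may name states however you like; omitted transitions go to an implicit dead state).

Handle the two conditions separately and then intersect. The first has 3 states tracking the count of `b`s modulo 3; the second has 3 states tracking the input length modulo 3. A product state is a pair (one from each), accepting exactly when both do.
A 9-state machine:
        a   b   c  
>  S0   S1  S2  S1 
   S1   S3  S4  S3 
   S2   S4  S5  S4 
 * S3   S0  S6  S0 
   S4   S6  S7  S6 
   S5   S7  S0  S7 
   S6   S2  S8  S2 
   S7   S8  S1  S8 
   S8   S5  S3  S5 
(> = start, * = accepting)

start=S0 accept=S3 S0-a->S1 S0-b->S2 S0-c->S1 S1-a->S3 S1-b->S4 S1-c->S3 S2-a->S4 S2-b->S5 S2-c->S4 S3-a->S0 S3-b->S6 S3-c->S0 S4-a->S6 S4-b->S7 S4-c->S6 S5-a->S7 S5-b->S0 S5-c->S7 S6-a->S2 S6-b->S8 S6-c->S2 S7-a->S8 S7-b->S1 S7-c->S8 S8-a->S5 S8-b->S3 S8-c->S5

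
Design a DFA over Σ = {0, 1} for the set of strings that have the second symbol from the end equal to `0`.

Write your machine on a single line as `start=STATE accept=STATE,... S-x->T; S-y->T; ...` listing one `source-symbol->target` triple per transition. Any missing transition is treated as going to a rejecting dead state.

A DFA must remember the last 2 symbols (since which symbol is second-to-last isn't known until the input ends). Use one state per possible window of the last ≤2 symbols; accept from those whose window starts with `0`.
A 7-state machine:
        0   1  
>  s0   s1  s2 
   s1   s3  s4 
   s2   s5  s6 
 * s3   s3  s4 
 * s4   s5  s6 
   s5   s3  s4 
   s6   s5  s6 
(> = start, * = accepting)

start=s0; accept=s3,s4; s0-0->s1; s0-1->s2; s1-0->s3; s1-1->s4; s2-0->s5; s2-1->s6; s3-0->s3; s3-1->s4; s4-0->s5; s4-1->s6; s5-0->s3; s5-1->s4; s6-0->s5; s6-1->s6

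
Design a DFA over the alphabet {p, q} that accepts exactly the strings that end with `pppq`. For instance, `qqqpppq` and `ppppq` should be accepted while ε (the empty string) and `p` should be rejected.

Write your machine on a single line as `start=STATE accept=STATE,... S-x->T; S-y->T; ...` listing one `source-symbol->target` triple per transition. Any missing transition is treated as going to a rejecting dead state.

start=A; accept=E; A-p->B; A-q->A; B-p->C; B-q->A; C-p->D; C-q->A; D-p->D; D-q->E; E-p->B; E-q->A

Let each state record the length of the longest suffix of the input read so far that is also a prefix of `pppq`. B means the last symbol is `p`; C means the last 2 symbols are `pp`; D means the last 3 symbols are `ppp`; E means the last 4 symbols are `pppq`. Accept only at E, where the string currently ends in `pppq`.
5 states suffice.
       p  q 
>  A   B  A 
   B   C  A 
   C   D  A 
   D   D  E 
 * E   B  A 
(> = start, * = accepting)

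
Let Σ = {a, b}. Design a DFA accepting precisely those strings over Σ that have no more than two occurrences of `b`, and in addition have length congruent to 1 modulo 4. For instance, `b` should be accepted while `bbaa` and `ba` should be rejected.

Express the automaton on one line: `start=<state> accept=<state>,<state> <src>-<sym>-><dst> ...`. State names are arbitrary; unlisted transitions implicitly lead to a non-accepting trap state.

Build one automaton per condition and run them in lockstep. One (4 states) tracks the count of `b`s, saturating at 3; the other (4 states) tracks the input length modulo 4. Each combined state is a pair, one component from each; accept when both components accept. Equivalent product states are then merged.
13 states suffice.
          a    b  
>  S0     S1   S2 
 * S1     S3   S4 
 * S2     S4   S5 
   S3     S6   S7 
   S4     S7   S8 
   S5     S8   S9 
   S6     S0  S10 
   S7    S10  S11 
   S8    S11   S9 
   S9     S9   S9 
   S10    S2  S12 
   S11   S12   S9 
 * S12    S5   S9 
(> = start, * = accepting)

start=S0 accept=S1,S2,S12 S0-a->S1 S0-b->S2 S1-a->S3 S1-b->S4 S2-a->S4 S2-b->S5 S3-a->S6 S3-b->S7 S4-a->S7 S4-b->S8 S5-a->S8 S5-b->S9 S6-a->S0 S6-b->S10 S7-a->S10 S7-b->S11 S8-a->S11 S8-b->S9 S9-a->S9 S9-b->S9 S10-a->S2 S10-b->S12 S11-a->S12 S11-b->S9 S12-a->S5 S12-b->S9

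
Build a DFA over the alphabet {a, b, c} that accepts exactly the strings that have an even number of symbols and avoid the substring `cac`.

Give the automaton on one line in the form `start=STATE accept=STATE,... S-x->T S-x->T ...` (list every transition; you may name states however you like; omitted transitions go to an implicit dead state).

start=S0 accept=S0,S3,S4 S0-a->S1 S0-b->S1 S0-c->S2 S1-a->S0 S1-b->S0 S1-c->S3 S2-a->S4 S2-b->S0 S2-c->S3 S3-a->S5 S3-b->S1 S3-c->S2 S4-a->S1 S4-b->S1 S4-c->S6 S5-a->S0 S5-b->S0 S5-c->S7 S6-a->S7 S6-b->S7 S6-c->S7 S7-a->S6 S7-b->S6 S7-c->S6

Run two small machines in parallel and take their product. The first has 2 states tracking the input length modulo 2; the second has 4 states tracking partial matches of the forbidden pattern `cac`. A product state is a pair (one from each), accepting exactly when both do.
An 8-state machine:
        a   b   c  
>* S0   S1  S1  S2 
   S1   S0  S0  S3 
   S2   S4  S0  S3 
 * S3   S5  S1  S2 
 * S4   S1  S1  S6 
   S5   S0  S0  S7 
   S6   S7  S7  S7 
   S7   S6  S6  S6 
(> = start, * = accepting)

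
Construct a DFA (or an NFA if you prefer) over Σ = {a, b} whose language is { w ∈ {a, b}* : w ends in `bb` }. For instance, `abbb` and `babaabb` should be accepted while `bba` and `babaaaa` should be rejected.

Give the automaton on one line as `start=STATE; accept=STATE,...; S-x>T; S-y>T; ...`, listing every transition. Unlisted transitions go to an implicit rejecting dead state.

start=q0; accept=q2; q0-a>q0; q0-b>q1; q1-a>q0; q1-b>q2; q2-a>q0; q2-b>q2

Let each state record the length of the longest suffix of the input read so far that is also a prefix of `bb`. q1 means the last symbol is `b`; q2 means the last 2 symbols are `bb`. Accept only at q2, where the string currently ends in `bb`.
With 3 states:
        a   b  
>  q0   q0  q1 
   q1   q0  q2 
 * q2   q0  q2 
(> = start, * = accepting)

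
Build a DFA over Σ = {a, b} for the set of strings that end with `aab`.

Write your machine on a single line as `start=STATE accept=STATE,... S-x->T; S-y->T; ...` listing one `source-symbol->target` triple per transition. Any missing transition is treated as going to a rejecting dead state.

start=q0; accept=q3; q0-a->q1; q0-b->q0; q1-a->q2; q1-b->q0; q2-a->q2; q2-b->q3; q3-a->q1; q3-b->q0

Remember how much of `aab` the current input suffix matches. State q0 means no match yet; q1 means the last symbol is `a`; q2 means the last 2 symbols are `aa`; q3 means the last 3 symbols are `aab`. Only q3 accepts. On a mismatch, fall back to the longest proper suffix that is still a prefix of `aab`.
        a   b  
>  q0   q1  q0 
   q1   q2  q0 
   q2   q2  q3 
 * q3   q1  q0 
(> = start, * = accepting)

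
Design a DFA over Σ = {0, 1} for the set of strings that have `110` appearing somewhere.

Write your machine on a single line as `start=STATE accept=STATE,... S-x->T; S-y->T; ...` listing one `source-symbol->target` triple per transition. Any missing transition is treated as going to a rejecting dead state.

Track how much of `110` has been matched so far: state A is no progress, D is the absorbing accept state reached once `110` has occurred. Intermediate states record partial matches; on a mismatch, fall back to the longest reusable overlap.
       0  1 
>  A   A  B 
   B   A  C 
   C   D  C 
 * D   D  D 
(> = start, * = accepting)

start=A; accept=D; A-0->A; A-1->B; B-0->A; B-1->C; C-0->D; C-1->C; D-0->D; D-1->D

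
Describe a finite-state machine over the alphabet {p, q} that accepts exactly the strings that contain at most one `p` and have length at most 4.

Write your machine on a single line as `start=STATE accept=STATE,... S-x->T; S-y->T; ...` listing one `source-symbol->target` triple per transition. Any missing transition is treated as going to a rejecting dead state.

start=S0; accept=S0,S1,S2,S4,S5,S7,S8,S10,S11; S0-p->S1; S0-q->S2; S1-p->S3; S1-q->S4; S2-p->S4; S2-q->S5; S3-p->S6; S3-q->S6; S4-p->S6; S4-q->S7; S5-p->S7; S5-q->S8; S6-p->S9; S6-q->S9; S7-p->S9; S7-q->S10; S8-p->S10; S8-q->S11; S9-p->S12; S9-q->S12; S10-p->S12; S10-q->S13; S11-p->S13; S11-q->S14; S12-p->S12; S12-q->S12; S13-p->S12; S13-q->S13; S14-p->S13; S14-q->S14

Build one automaton per condition and run them in lockstep. The first has 3 states tracking the count of `p`s, saturating at 2; the second has 6 states tracking the input length, saturating at 5. A product state is a pair (one from each), accepting exactly when both do.
With 15 states:
          p    q  
>* S0     S1   S2 
 * S1     S3   S4 
 * S2     S4   S5 
   S3     S6   S6 
 * S4     S6   S7 
 * S5     S7   S8 
   S6     S9   S9 
 * S7     S9  S10 
 * S8    S10  S11 
   S9    S12  S12 
 * S10   S12  S13 
 * S11   S13  S14 
   S12   S12  S12 
   S13   S12  S13 
   S14   S13  S14 
(> = start, * = accepting)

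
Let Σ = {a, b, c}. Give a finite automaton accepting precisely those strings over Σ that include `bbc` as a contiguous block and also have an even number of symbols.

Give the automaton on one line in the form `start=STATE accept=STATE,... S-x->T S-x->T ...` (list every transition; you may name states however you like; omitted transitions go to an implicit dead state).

Build one automaton per condition and run them in lockstep. The first has 4 states tracking whether and how much of `bbc` has been seen; the second has 2 states tracking the input length modulo 2. A product state is a pair (one from each), accepting exactly when both do.
With 8 states:
        a   b   c  
>  S0   S1  S2  S1 
   S1   S0  S3  S0 
   S2   S0  S4  S0 
   S3   S1  S5  S1 
   S4   S1  S5  S6 
   S5   S0  S4  S7 
   S6   S7  S7  S7 
 * S7   S6  S6  S6 
(> = start, * = accepting)

start=S0 accept=S7 S0-a->S1 S0-b->S2 S0-c->S1 S1-a->S0 S1-b->S3 S1-c->S0 S2-a->S0 S2-b->S4 S2-c->S0 S3-a->S1 S3-b->S5 S3-c->S1 S4-a->S1 S4-b->S5 S4-c->S6 S5-a->S0 S5-b->S4 S5-c->S7 S6-a->S7 S6-b->S7 S6-c->S7 S7-a->S6 S7-b->S6 S7-c->S6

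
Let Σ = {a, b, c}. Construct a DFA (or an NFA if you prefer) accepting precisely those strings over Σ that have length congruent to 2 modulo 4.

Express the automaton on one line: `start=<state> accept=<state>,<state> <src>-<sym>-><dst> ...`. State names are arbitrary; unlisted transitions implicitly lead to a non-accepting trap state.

Only the length mod 4 matters, so use a 4-cycle: from any state, every input symbol moves to the next state, wrapping q3 back to q0. Mark q2 accepting.
4 states suffice.
        a   b   c  
>  q0   q1  q1  q1 
   q1   q2  q2  q2 
 * q2   q3  q3  q3 
   q3   q0  q0  q0 
(> = start, * = accepting)

start=q0 accept=q2 q0-a->q1 q0-b->q1 q0-c->q1 q1-a->q2 q1-b->q2 q1-c->q2 q2-a->q3 q2-b->q3 q2-c->q3 q3-a->q0 q3-b->q0 q3-c->q0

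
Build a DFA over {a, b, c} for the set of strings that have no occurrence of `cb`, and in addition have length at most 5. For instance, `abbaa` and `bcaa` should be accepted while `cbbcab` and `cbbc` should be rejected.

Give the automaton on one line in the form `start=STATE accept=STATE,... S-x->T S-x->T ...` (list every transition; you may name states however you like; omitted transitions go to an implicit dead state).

start=s0 accept=s0,s1,s2,s3,s4,s6,s7,s8,s9,s10 s0-a->s1 s0-b->s1 s0-c->s2 s1-a->s3 s1-b->s3 s1-c->s4 s2-a->s3 s2-b->s5 s2-c->s4 s3-a->s6 s3-b->s6 s3-c->s7 s4-a->s6 s4-b->s5 s4-c->s7 s5-a->s5 s5-b->s5 s5-c->s5 s6-a->s8 s6-b->s8 s6-c->s9 s7-a->s8 s7-b->s5 s7-c->s9 s8-a->s10 s8-b->s10 s8-c->s10 s9-a->s10 s9-b->s5 s9-c->s10 s10-a->s5 s10-b->s5 s10-c->s5

Run two small machines in parallel and take their product. One (3 states) tracks partial matches of the forbidden pattern `cb`; the other (7 states) tracks the input length, saturating at 6. Each combined state is a pair, one component from each; accept when both components accept. After merging equivalent states the machine shrinks.
11 states suffice.
          a    b    c  
>* s0     s1   s1   s2 
 * s1     s3   s3   s4 
 * s2     s3   s5   s4 
 * s3     s6   s6   s7 
 * s4     s6   s5   s7 
   s5     s5   s5   s5 
 * s6     s8   s8   s9 
 * s7     s8   s5   s9 
 * s8    s10  s10  s10 
 * s9    s10   s5  s10 
 * s10    s5   s5   s5 
(> = start, * = accepting)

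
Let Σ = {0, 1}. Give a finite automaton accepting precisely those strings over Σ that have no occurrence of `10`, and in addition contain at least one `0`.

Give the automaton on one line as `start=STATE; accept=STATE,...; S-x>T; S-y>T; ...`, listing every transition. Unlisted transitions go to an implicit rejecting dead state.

start=s0; accept=s1,s3,s4,s6; s0-0>s1; s0-1>s2; s1-0>s3; s1-1>s4; s2-0>s5; s2-1>s2; s3-0>s3; s3-1>s6; s4-0>s7; s4-1>s4; s5-0>s7; s5-1>s5; s6-0>s7; s6-1>s6; s7-0>s7; s7-1>s7

Build one automaton per condition and run them in lockstep. One (3 states) tracks partial matches of the forbidden pattern `10`; the other (3 states) tracks the count of `0`s, saturating at 2. Each combined state is a pair, one component from each; accept when both components accept.
With 8 states:
        0   1  
>  s0   s1  s2 
 * s1   s3  s4 
   s2   s5  s2 
 * s3   s3  s6 
 * s4   s7  s4 
   s5   s7  s5 
 * s6   s7  s6 
   s7   s7  s7 
(> = start, * = accepting)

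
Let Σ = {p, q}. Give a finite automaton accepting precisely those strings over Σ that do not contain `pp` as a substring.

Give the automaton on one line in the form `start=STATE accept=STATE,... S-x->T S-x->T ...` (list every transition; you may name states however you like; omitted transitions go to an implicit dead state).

start=S0 accept=S0,S1 S0-p->S1 S0-q->S0 S1-p->S2 S1-q->S0 S2-p->S2 S2-q->S2

This is the complement of 'contains `pp`'. Use the same substring-matching states — S0 through S2 holding how much of `pp` has just been matched — but flip the accepting set: everything except the trap S2 accepts.
3 states suffice.
        p   q  
>* S0   S1  S0 
 * S1   S2  S0 
   S2   S2  S2 
(> = start, * = accepting)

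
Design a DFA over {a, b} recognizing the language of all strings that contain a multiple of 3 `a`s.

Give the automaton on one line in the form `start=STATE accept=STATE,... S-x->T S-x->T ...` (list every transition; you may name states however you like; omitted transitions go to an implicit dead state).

start=q0 accept=q0 q0-a->q1 q0-b->q0 q1-a->q2 q1-b->q1 q2-a->q0 q2-b->q2

The only thing that matters is how many `a`s have appeared, reduced mod 3. Use one state per residue: q0 for 0, …, q2 for 2. Reading `a` moves to the next residue; anything else stays put. q0 is accepting.
        a   b  
>* q0   q1  q0 
   q1   q2  q1 
   q2   q0  q2 
(> = start, * = accepting)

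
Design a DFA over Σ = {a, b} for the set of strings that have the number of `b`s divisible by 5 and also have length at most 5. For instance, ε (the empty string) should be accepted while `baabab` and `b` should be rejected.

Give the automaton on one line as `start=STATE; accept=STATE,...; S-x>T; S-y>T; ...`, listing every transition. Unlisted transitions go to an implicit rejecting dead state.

start=S0; accept=S0,S1,S3,S6,S8,S10; S0-a>S1; S0-b>S2; S1-a>S3; S1-b>S4; S2-a>S4; S2-b>S5; S3-a>S6; S3-b>S4; S4-a>S4; S4-b>S4; S5-a>S4; S5-b>S7; S6-a>S8; S6-b>S4; S7-a>S4; S7-b>S9; S8-a>S10; S8-b>S4; S9-a>S4; S9-b>S10; S10-a>S4; S10-b>S4

Run two small machines in parallel and take their product. The first has 5 states tracking the count of `b`s modulo 5; the second has 7 states tracking the input length, saturating at 6. A product state is a pair (one from each), accepting exactly when both do. Equivalent product states are then merged.
11 states suffice.
          a    b  
>* S0     S1   S2 
 * S1     S3   S4 
   S2     S4   S5 
 * S3     S6   S4 
   S4     S4   S4 
   S5     S4   S7 
 * S6     S8   S4 
   S7     S4   S9 
 * S8    S10   S4 
   S9     S4  S10 
 * S10    S4   S4 
(> = start, * = accepting)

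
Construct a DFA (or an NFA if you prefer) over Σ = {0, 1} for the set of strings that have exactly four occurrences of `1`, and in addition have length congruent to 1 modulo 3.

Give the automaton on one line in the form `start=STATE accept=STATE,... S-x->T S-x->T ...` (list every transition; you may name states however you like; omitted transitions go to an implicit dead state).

Run two small machines in parallel and take their product. The first has 6 states tracking the count of `1`s, saturating at 5; the second has 3 states tracking the input length modulo 3. A product state is a pair (one from each), accepting exactly when both do.
An 18-state machine:
          0    1  
>  S0     S1   S2 
   S1     S3   S4 
   S2     S4   S5 
   S3     S0   S6 
   S4     S6   S7 
   S5     S7   S8 
   S6     S2   S9 
   S7     S9  S10 
   S8    S10  S11 
   S9     S5  S12 
   S10   S12  S13 
 * S11   S13  S14 
   S12    S8  S15 
   S13   S15  S16 
   S14   S16  S16 
   S15   S11  S17 
   S16   S17  S17 
   S17   S14  S14 
(> = start, * = accepting)

start=S0 accept=S11 S0-0->S1 S0-1->S2 S1-0->S3 S1-1->S4 S2-0->S4 S2-1->S5 S3-0->S0 S3-1->S6 S4-0->S6 S4-1->S7 S5-0->S7 S5-1->S8 S6-0->S2 S6-1->S9 S7-0->S9 S7-1->S10 S8-0->S10 S8-1->S11 S9-0->S5 S9-1->S12 S10-0->S12 S10-1->S13 S11-0->S13 S11-1->S14 S12-0->S8 S12-1->S15 S13-0->S15 S13-1->S16 S14-0->S16 S14-1->S16 S15-0->S11 S15-1->S17 S16-0->S17 S16-1->S17 S17-0->S14 S17-1->S14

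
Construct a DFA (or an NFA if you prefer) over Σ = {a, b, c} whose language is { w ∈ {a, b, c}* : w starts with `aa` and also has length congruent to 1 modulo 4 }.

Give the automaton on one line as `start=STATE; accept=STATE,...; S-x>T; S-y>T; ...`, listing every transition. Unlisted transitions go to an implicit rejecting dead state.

start=S0; accept=S6; S0-a>S1; S0-b>S2; S0-c>S2; S1-a>S3; S1-b>S2; S1-c>S2; S2-a>S2; S2-b>S2; S2-c>S2; S3-a>S4; S3-b>S4; S3-c>S4; S4-a>S5; S4-b>S5; S4-c>S5; S5-a>S6; S5-b>S6; S5-c>S6; S6-a>S3; S6-b>S3; S6-c>S3

Build one automaton per condition and run them in lockstep. The first has 4 states tracking whether the input so far still matches the prefix `aa`; the second has 4 states tracking the input length modulo 4. A product state is a pair (one from each), accepting exactly when both do. Equivalent product states are then merged.
        a   b   c  
>  S0   S1  S2  S2 
   S1   S3  S2  S2 
   S2   S2  S2  S2 
   S3   S4  S4  S4 
   S4   S5  S5  S5 
   S5   S6  S6  S6 
 * S6   S3  S3  S3 
(> = start, * = accepting)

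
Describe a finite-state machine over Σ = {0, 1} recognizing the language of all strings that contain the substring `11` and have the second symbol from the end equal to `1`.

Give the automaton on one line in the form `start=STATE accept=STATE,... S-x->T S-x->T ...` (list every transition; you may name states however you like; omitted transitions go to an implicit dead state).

Handle the two conditions separately and then intersect. One (3 states) tracks whether and how much of `11` has been seen; the other (7 states) tracks the last 2 symbols read. Each combined state is a pair, one component from each; accept when both components accept. Minimizing collapses redundant product states.
6 states suffice.
       0  1 
>  A   A  B 
   B   A  C 
 * C   D  C 
 * D   E  F 
   E   E  F 
   F   D  C 
(> = start, * = accepting)

start=A accept=C,D A-0->A A-1->B B-0->A B-1->C C-0->D C-1->C D-0->E D-1->F E-0->E E-1->F F-0->D F-1->C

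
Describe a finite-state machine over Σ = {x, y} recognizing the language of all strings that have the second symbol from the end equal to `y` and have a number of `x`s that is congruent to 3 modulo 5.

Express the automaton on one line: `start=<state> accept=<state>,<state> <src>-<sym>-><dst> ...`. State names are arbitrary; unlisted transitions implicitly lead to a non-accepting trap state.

Handle the two conditions separately and then intersect. One (7 states) tracks the last 2 symbols read; the other (5 states) tracks the count of `x`s modulo 5. Each combined state is a pair, one component from each; accept when both components accept. Equivalent product states are then merged.
        x   y  
>  q0   q1  q0 
   q1   q2  q1 
   q2   q3  q4 
   q3   q5  q6 
   q4   q7  q4 
   q5   q0  q5 
   q6   q5  q8 
 * q7   q5  q6 
 * q8   q5  q8 
(> = start, * = accepting)

start=q0 accept=q7,q8 q0-x->q1 q0-y->q0 q1-x->q2 q1-y->q1 q2-x->q3 q2-y->q4 q3-x->q5 q3-y->q6 q4-x->q7 q4-y->q4 q5-x->q0 q5-y->q5 q6-x->q5 q6-y->q8 q7-x->q5 q7-y->q6 q8-x->q5 q8-y->q8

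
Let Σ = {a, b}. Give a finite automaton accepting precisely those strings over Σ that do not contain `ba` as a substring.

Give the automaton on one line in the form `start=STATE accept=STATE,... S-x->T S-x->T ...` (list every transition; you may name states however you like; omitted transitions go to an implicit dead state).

start=q0 accept=q0,q1 q0-a->q0 q0-b->q1 q1-a->q2 q1-b->q1 q2-a->q2 q2-b->q2

Track partial matches of the forbidden pattern `ba`. State q2 is a dead state reached once `ba` has occurred; every other state accepts. q0 means no part of `ba` is currently matched.
        a   b  
>* q0   q0  q1 
 * q1   q2  q1 
   q2   q2  q2 
(> = start, * = accepting)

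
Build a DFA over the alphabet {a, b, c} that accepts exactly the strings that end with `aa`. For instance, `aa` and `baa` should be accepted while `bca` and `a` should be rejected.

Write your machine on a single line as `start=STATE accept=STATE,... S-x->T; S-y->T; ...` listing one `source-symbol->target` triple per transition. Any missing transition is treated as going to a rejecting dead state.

start=s0; accept=s2; s0-a->s1; s0-b->s0; s0-c->s0; s1-a->s2; s1-b->s0; s1-c->s0; s2-a->s2; s2-b->s0; s2-c->s0

Remember how much of `aa` the current input suffix matches. State s0 means no match yet; s1 means the last symbol is `a`; s2 means the last 2 symbols are `aa`. Only s2 accepts. On a mismatch, fall back to the longest proper suffix that is still a prefix of `aa`.
        a   b   c  
>  s0   s1  s0  s0 
   s1   s2  s0  s0 
 * s2   s2  s0  s0 
(> = start, * = accepting)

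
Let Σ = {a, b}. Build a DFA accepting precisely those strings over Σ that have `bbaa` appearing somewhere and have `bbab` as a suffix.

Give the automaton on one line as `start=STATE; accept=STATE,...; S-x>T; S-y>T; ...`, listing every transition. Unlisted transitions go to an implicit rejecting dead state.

Run two small machines in parallel and take their product. One (5 states) tracks whether and how much of `bbaa` has been seen; the other (5 states) tracks how much of the suffix `bbab` has currently been matched. Each combined state is a pair, one component from each; accept when both components accept.
10 states suffice.
        a   b  
>  q0   q0  q1 
   q1   q0  q2 
   q2   q3  q2 
   q3   q4  q5 
   q4   q4  q6 
   q5   q0  q2 
   q6   q4  q7 
   q7   q8  q7 
   q8   q4  q9 
 * q9   q4  q7 
(> = start, * = accepting)

start=q0; accept=q9; q0-a>q0; q0-b>q1; q1-a>q0; q1-b>q2; q2-a>q3; q2-b>q2; q3-a>q4; q3-b>q5; q4-a>q4; q4-b>q6; q5-a>q0; q5-b>q2; q6-a>q4; q6-b>q7; q7-a>q8; q7-b>q7; q8-a>q4; q8-b>q9; q9-a>q4; q9-b>q7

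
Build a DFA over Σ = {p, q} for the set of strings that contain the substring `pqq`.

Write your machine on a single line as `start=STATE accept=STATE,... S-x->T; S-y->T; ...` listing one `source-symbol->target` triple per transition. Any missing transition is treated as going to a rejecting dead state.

States S0..S2 record the length of the longest prefix of `pqq` that matches the current input suffix. Reaching S3 means `pqq` has been seen, and we stay there forever. Accept from S3.
A 4-state machine:
        p   q  
>  S0   S1  S0 
   S1   S1  S2 
   S2   S1  S3 
 * S3   S3  S3 
(> = start, * = accepting)

start=S0; accept=S3; S0-p->S1; S0-q->S0; S1-p->S1; S1-q->S2; S2-p->S1; S2-q->S3; S3-p->S3; S3-q->S3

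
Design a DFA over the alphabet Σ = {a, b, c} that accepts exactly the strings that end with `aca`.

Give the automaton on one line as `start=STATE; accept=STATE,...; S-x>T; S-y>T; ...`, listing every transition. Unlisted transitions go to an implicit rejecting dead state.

Let each state record the length of the longest suffix of the input read so far that is also a prefix of `aca`. q1 means the last symbol is `a`; q2 means the last 2 symbols are `ac`; q3 means the last 3 symbols are `aca`. Accept only at q3, where the string currently ends in `aca`.
With 4 states:
        a   b   c  
>  q0   q1  q0  q0 
   q1   q1  q0  q2 
   q2   q3  q0  q0 
 * q3   q1  q0  q2 
(> = start, * = accepting)

start=q0; accept=q3; q0-a>q1; q0-b>q0; q0-c>q0; q1-a>q1; q1-b>q0; q1-c>q2; q2-a>q3; q2-b>q0; q2-c>q0; q3-a>q1; q3-b>q0; q3-c>q2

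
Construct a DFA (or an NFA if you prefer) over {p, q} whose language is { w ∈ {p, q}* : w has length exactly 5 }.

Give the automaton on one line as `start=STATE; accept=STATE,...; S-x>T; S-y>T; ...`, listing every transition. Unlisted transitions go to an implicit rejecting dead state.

start=s0; accept=s5; s0-p>s1; s0-q>s1; s1-p>s2; s1-q>s2; s2-p>s3; s2-q>s3; s3-p>s4; s3-q>s4; s4-p>s5; s4-q>s5; s5-p>s6; s5-q>s6; s6-p>s6; s6-q>s6

Count input length up to 6: every symbol moves from s0 toward s6, which means 'more than 5' and absorbs. Accept from {s5}.
A 7-state machine:
        p   q  
>  s0   s1  s1 
   s1   s2  s2 
   s2   s3  s3 
   s3   s4  s4 
   s4   s5  s5 
 * s5   s6  s6 
   s6   s6  s6 
(> = start, * = accepting)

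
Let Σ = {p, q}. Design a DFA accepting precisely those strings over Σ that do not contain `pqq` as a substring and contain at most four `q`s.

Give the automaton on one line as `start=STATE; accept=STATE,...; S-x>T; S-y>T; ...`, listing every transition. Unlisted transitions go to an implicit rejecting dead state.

start=S0; accept=S0,S1,S2,S3,S4,S5,S7,S8,S9,S10,S11; S0-p>S1; S0-q>S2; S1-p>S1; S1-q>S3; S2-p>S4; S2-q>S5; S3-p>S4; S3-q>S6; S4-p>S4; S4-q>S7; S5-p>S8; S5-q>S9; S6-p>S6; S6-q>S6; S7-p>S8; S7-q>S6; S8-p>S8; S8-q>S10; S9-p>S9; S9-q>S11; S10-p>S9; S10-q>S6; S11-p>S11; S11-q>S6

Run two small machines in parallel and take their product. One (4 states) tracks partial matches of the forbidden pattern `pqq`; the other (6 states) tracks the count of `q`s, saturating at 5. Each combined state is a pair, one component from each; accept when both components accept. Minimizing collapses redundant product states.
          p    q  
>* S0     S1   S2 
 * S1     S1   S3 
 * S2     S4   S5 
 * S3     S4   S6 
 * S4     S4   S7 
 * S5     S8   S9 
   S6     S6   S6 
 * S7     S8   S6 
 * S8     S8  S10 
 * S9     S9  S11 
 * S10    S9   S6 
 * S11   S11   S6 
(> = start, * = accepting)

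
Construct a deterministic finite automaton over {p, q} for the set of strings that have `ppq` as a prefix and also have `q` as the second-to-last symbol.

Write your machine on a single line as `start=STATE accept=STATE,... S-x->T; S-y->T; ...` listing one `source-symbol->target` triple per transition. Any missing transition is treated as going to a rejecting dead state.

start=s0; accept=s5,s6; s0-p->s1; s0-q->s2; s1-p->s3; s1-q->s2; s2-p->s2; s2-q->s2; s3-p->s2; s3-q->s4; s4-p->s5; s4-q->s6; s5-p->s7; s5-q->s4; s6-p->s5; s6-q->s6; s7-p->s7; s7-q->s4

Build one automaton per condition and run them in lockstep. One (5 states) tracks whether the input so far still matches the prefix `ppq`; the other (7 states) tracks the last 2 symbols read. Each combined state is a pair, one component from each; accept when both components accept. Minimizing collapses redundant product states.
An 8-state machine:
        p   q  
>  s0   s1  s2 
   s1   s3  s2 
   s2   s2  s2 
   s3   s2  s4 
   s4   s5  s6 
 * s5   s7  s4 
 * s6   s5  s6 
   s7   s7  s4 
(> = start, * = accepting)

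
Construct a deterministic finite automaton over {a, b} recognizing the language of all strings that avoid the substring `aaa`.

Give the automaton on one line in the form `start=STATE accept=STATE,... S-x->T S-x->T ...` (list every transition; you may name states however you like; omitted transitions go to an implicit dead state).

start=S0 accept=S0,S1,S2 S0-a->S1 S0-b->S0 S1-a->S2 S1-b->S0 S2-a->S3 S2-b->S0 S3-a->S3 S3-b->S3

This is the complement of 'contains `aaa`'. Use the same substring-matching states — S0 through S3 holding how much of `aaa` has just been matched — but flip the accepting set: everything except the trap S3 accepts.
With 4 states:
        a   b  
>* S0   S1  S0 
 * S1   S2  S0 
 * S2   S3  S0 
   S3   S3  S3 
(> = start, * = accepting)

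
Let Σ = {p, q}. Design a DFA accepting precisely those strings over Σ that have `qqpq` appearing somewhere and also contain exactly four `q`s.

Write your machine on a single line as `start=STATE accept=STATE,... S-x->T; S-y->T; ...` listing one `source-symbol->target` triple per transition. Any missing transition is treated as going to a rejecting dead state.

start=A; accept=K; A-p->A; A-q->B; B-p->C; B-q->D; C-p->C; C-q->E; D-p->F; D-q->G; E-p->H; E-q->G; F-p->H; F-q->I; G-p->J; G-q->H; H-p->H; H-q->H; I-p->I; I-q->K; J-p->H; J-q->K; K-p->K; K-q->H

Build one automaton per condition and run them in lockstep. One (5 states) tracks whether and how much of `qqpq` has been seen; the other (6 states) tracks the count of `q`s, saturating at 5. Each combined state is a pair, one component from each; accept when both components accept. Equivalent product states are then merged.
An 11-state machine:
       p  q 
>  A   A  B 
   B   C  D 
   C   C  E 
   D   F  G 
   E   H  G 
   F   H  I 
   G   J  H 
   H   H  H 
   I   I  K 
   J   H  K 
 * K   K  H 
(> = start, * = accepting)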